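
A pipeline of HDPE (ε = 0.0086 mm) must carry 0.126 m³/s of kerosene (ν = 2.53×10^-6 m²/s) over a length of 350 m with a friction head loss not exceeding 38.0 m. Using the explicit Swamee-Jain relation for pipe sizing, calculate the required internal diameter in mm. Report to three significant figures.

Swamee-Jain (Type III): D = 0.66·[ε^1.25·(LQ²/(gh_f))^4.75 + ν·Q^9.4·(L/(gh_f))^5.2]^0.04
LQ²/(gh_f) = 0.01491; L/(gh_f) = 0.9389
Term 1 = ε^1.25·(…)^4.75 = 9.81×10^-16; Term 2 = ν·Q^9.4·(…)^5.2 = 6.37×10^-15
D = 0.66·(9.81×10^-16 + 6.37×10^-15)^0.04 = 0.1796 m = 180 mm
Check: V = 4.98 m/s, Re = 3.53×10^5, f = 0.01454, h_f = 35.8 m ≈ 38.0 m ✓

D ≈ 180 mm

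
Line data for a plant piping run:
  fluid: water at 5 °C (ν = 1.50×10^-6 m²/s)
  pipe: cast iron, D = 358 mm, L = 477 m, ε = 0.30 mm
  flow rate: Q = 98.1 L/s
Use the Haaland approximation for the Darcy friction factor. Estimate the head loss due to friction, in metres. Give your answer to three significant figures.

h_f ≈ 1.29 m

V = 4Q/(πD²) = 4·0.0981/(π·0.358²) = 0.9746 m/s
Re = VD/ν = 0.9746·0.358/1.50×10^-6 = 2.33×10^5 → turbulent
ε/D = 0.30/358 = 8.38×10^-4
Haaland: f = 0.02006
h_f = f(L/D)V²/(2g) = 0.02006·(477/0.358)·0.9746²/(2·9.81) = 1.294 m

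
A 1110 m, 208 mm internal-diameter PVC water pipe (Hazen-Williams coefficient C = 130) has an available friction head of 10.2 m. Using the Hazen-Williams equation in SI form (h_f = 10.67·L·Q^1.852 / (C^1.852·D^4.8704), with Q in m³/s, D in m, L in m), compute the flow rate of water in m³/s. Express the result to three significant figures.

Q ≈ 0.0463 m³/s

Rearranging: Q = [h_f·C^1.852·D^4.8704 / (10.67·L)]^(1/1.852)
Q = [10.2·130^1.852·0.208^4.8704 / (10.67·1110)]^0.540 = 0.04631 m³/s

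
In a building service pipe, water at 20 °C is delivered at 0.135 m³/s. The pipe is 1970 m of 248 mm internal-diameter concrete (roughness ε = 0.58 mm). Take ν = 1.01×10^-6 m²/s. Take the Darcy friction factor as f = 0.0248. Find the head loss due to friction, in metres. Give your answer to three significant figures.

V = 4Q/(πD²) = 4·0.135/(π·0.248²) = 2.795 m/s
h_f = f(L/D)V²/(2g) = 0.02480·(1970/0.248)·2.795²/(2·9.81) = 78.42 m

h_f ≈ 78.4 m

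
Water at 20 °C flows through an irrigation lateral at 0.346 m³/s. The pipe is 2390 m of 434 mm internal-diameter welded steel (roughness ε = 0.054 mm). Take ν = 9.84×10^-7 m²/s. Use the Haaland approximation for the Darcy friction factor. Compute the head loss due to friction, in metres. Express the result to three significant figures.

h_f ≈ 20.9 m

V = 4Q/(πD²) = 4·0.346/(π·0.434²) = 2.339 m/s
Re = VD/ν = 2.339·0.434/9.84×10^-7 = 1.03×10^6 → turbulent
ε/D = 0.054/434 = 1.24×10^-4
Haaland: f = 0.01364
h_f = f(L/D)V²/(2g) = 0.01364·(2390/0.434)·2.339²/(2·9.81) = 20.95 m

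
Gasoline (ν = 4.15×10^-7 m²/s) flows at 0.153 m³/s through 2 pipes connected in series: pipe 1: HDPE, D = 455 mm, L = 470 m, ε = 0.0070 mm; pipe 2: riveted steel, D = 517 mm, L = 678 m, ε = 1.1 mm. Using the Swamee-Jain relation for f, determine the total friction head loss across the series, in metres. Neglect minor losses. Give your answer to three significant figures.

Pipe 1: V = 0.9410 m/s, Re = 1.03×10^6, ε/D = 1.54×10^-5, f = 0.01192, h_1 = f(L/D)V²/2g = 0.5559 m
Pipe 2: V = 0.7288 m/s, Re = 9.08×10^5, ε/D = 0.00213, f = 0.02408, h_2 = f(L/D)V²/2g = 0.8551 m
Series → Q common, losses add: H = Σh = 1.411 m

H ≈ 1.41 m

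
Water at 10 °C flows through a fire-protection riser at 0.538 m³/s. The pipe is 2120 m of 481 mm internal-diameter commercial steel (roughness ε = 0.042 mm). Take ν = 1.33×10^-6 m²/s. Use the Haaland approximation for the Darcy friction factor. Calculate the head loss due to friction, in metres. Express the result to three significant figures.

V = 4Q/(πD²) = 4·0.538/(π·0.481²) = 2.961 m/s
Re = VD/ν = 2.961·0.481/1.33×10^-6 = 1.07×10^6 → turbulent
ε/D = 0.042/481 = 8.73×10^-5
Haaland: f = 0.01306
h_f = f(L/D)V²/(2g) = 0.01306·(2120/0.481)·2.961²/(2·9.81) = 25.72 m

h_f ≈ 25.7 m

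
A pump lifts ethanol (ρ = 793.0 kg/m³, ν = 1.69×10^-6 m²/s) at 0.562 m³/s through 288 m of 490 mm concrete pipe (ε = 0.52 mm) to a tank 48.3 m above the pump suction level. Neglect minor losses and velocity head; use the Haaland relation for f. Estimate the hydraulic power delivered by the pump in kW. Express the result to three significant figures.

V = 4Q/(πD²) = 2.980 m/s; Re = 8.64×10^5; ε/D = 0.00106; f = 0.02026
h_f = f(L/D)V²/2g = 5.390 m
Total head H = z + h_f = 48.3 + 5.390 = 53.69 m
P_hyd = ρgQH = 793.0·9.81·0.562·53.69 = 234.7 kW

P_hyd ≈ 235 kW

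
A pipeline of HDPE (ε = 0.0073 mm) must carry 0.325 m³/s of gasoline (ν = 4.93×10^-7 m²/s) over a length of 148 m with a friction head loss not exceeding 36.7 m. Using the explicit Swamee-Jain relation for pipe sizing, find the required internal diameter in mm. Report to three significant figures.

Swamee-Jain (Type III): D = 0.66·[ε^1.25·(LQ²/(gh_f))^4.75 + ν·Q^9.4·(L/(gh_f))^5.2]^0.04
LQ²/(gh_f) = 0.04342; L/(gh_f) = 0.4111
Term 1 = ε^1.25·(…)^4.75 = 1.28×10^-13; Term 2 = ν·Q^9.4·(…)^5.2 = 1.25×10^-13
D = 0.66·(1.28×10^-13 + 1.25×10^-13)^0.04 = 0.2069 m = 207 mm
Check: V = 9.67 m/s, Re = 4.06×10^6, f = 0.01087, h_f = 37.1 m ≈ 36.7 m ✓

D ≈ 207 mm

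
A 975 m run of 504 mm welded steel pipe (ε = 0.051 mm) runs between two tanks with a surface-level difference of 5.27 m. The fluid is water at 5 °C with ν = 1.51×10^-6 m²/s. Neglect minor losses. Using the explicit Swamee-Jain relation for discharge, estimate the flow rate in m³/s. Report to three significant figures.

Swamee-Jain (Type II): Q = -0.965·√(gD⁵h_f/L)·ln[ε/(3.7D) + √(3.17ν²L/(gD³h_f))]
√(gD⁵h_f/L) = √(9.81·0.504⁵·5.27/975) = 0.04153
ε/(3.7D) = 2.73×10^-5; √(3.17ν²L/(gD³h_f)) = 3.26×10^-5
Q = -0.965·0.04153·ln(5.998×10^-5) = 0.3896 m³/s
Check: V = 1.95 m/s, Re = 6.52×10^5, f = 0.01407, h_f = 5.29 m ≈ 5.27 m ✓

Q ≈ 0.390 m³/s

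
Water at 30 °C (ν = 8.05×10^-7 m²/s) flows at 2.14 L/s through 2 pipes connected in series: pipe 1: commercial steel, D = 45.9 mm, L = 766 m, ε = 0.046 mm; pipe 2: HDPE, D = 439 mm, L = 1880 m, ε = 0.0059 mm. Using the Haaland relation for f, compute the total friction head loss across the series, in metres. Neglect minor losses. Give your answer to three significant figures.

Pipe 1: V = 1.293 m/s, Re = 7.37×10^4, ε/D = 0.00100, f = 0.02264, h_1 = f(L/D)V²/2g = 32.22 m
Pipe 2: V = 0.01414 m/s, Re = 7710, ε/D = 1.34×10^-5, f = 0.03323, h_2 = f(L/D)V²/2g = 0.001450 m
Series → Q common, losses add: H = Σh = 32.22 m

H ≈ 32.2 m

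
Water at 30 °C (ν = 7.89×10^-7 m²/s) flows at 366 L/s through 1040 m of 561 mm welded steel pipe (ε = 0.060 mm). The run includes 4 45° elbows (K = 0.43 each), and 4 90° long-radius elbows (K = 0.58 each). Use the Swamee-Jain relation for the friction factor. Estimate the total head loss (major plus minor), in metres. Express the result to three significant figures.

H_L ≈ 3.26 m

V = 4Q/(πD²) = 1.481 m/s; V²/2g = 0.1117 m
Re = 1.05×10^6, ε/D = 1.07×10^-4 → f = 0.01355 (Swamee-Jain)
Major: h_f = f(L/D)·V²/2g = 0.01355·1854·0.1117 = 2.808 m
Minor: ΣK = 4.04; h_m = ΣK·V²/2g = 0.4515 m
Total H_L = 2.808 + 0.4515 = 3.259 m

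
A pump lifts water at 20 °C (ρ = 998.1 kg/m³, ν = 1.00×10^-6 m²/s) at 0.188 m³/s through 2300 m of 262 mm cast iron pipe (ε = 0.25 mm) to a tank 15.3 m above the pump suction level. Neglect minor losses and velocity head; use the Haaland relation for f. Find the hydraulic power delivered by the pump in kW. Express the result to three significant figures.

P_hyd ≈ 226 kW

V = 4Q/(πD²) = 3.487 m/s; Re = 9.14×10^5; ε/D = 9.54×10^-4; f = 0.01975
h_f = f(L/D)V²/2g = 107.5 m
Total head H = z + h_f = 15.3 + 107.5 = 122.8 m
P_hyd = ρgQH = 998.1·9.81·0.188·122.8 = 226.0 kW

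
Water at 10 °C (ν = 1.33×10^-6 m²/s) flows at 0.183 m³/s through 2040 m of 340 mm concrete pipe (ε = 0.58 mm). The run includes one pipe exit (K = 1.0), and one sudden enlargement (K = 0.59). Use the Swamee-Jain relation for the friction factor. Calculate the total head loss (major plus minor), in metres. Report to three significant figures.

V = 4Q/(πD²) = 2.016 m/s; V²/2g = 0.2071 m
Re = 5.15×10^5, ε/D = 0.00171 → f = 0.02297 (Swamee-Jain)
Major: h_f = f(L/D)·V²/2g = 0.02297·6000·0.2071 = 28.54 m
Minor: ΣK = 1.59; h_m = ΣK·V²/2g = 0.3292 m
Total H_L = 28.54 + 0.3292 = 28.87 m

H_L ≈ 28.9 m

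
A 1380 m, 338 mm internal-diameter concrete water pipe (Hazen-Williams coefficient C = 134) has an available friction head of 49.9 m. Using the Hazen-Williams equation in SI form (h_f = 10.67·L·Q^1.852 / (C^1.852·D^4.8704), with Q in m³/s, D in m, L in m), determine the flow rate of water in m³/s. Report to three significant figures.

Rearranging: Q = [h_f·C^1.852·D^4.8704 / (10.67·L)]^(1/1.852)
Q = [49.9·134^1.852·0.338^4.8704 / (10.67·1380)]^0.540 = 0.3586 m³/s

Q ≈ 0.359 m³/s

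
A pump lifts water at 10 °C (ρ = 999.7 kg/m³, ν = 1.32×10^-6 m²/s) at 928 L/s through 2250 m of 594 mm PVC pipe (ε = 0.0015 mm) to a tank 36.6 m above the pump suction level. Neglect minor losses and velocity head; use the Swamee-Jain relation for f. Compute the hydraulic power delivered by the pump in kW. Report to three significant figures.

P_hyd ≈ 548 kW

V = 4Q/(πD²) = 3.349 m/s; Re = 1.51×10^6; ε/D = 2.53×10^-6; f = 0.01093
h_f = f(L/D)V²/2g = 23.66 m
Total head H = z + h_f = 36.6 + 23.66 = 60.26 m
P_hyd = ρgQH = 999.7·9.81·0.928·60.26 = 548.4 kW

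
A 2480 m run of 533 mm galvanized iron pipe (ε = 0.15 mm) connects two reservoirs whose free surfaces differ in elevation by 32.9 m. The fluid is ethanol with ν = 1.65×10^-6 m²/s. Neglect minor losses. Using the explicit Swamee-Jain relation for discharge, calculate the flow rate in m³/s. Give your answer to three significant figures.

Q ≈ 0.667 m³/s

Swamee-Jain (Type II): Q = -0.965·√(gD⁵h_f/L)·ln[ε/(3.7D) + √(3.17ν²L/(gD³h_f))]
√(gD⁵h_f/L) = √(9.81·0.533⁵·32.9/2480) = 0.07482
ε/(3.7D) = 7.61×10^-5; √(3.17ν²L/(gD³h_f)) = 2.09×10^-5
Q = -0.965·0.07482·ln(9.699×10^-5) = 0.6672 m³/s
Check: V = 2.99 m/s, Re = 9.66×10^5, f = 0.01561, h_f = 33.1 m ≈ 32.9 m ✓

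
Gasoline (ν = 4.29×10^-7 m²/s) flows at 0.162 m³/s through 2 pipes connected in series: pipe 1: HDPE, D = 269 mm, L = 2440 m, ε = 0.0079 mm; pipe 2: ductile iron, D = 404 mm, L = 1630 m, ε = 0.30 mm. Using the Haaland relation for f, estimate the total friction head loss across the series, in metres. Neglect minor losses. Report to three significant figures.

Pipe 1: V = 2.850 m/s, Re = 1.79×10^6, ε/D = 2.94×10^-5, f = 0.01133, h_1 = f(L/D)V²/2g = 42.57 m
Pipe 2: V = 1.264 m/s, Re = 1.19×10^6, ε/D = 7.43×10^-4, f = 0.01860, h_2 = f(L/D)V²/2g = 6.109 m
Series → Q common, losses add: H = Σh = 48.68 m

H ≈ 48.7 m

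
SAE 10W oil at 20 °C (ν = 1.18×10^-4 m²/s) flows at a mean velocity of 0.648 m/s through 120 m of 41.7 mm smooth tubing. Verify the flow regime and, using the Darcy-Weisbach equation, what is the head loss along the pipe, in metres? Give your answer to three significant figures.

Re = VD/ν = 0.648·0.04170/1.18×10^-4 = 229 → laminar (Re < 2300)
f = 64/Re = 0.2795
h_f = f(L/D)V²/(2g) = 0.2795·(120/0.04170)·0.648²/(2·9.81) = 17.21 m

h_f ≈ 17.2 m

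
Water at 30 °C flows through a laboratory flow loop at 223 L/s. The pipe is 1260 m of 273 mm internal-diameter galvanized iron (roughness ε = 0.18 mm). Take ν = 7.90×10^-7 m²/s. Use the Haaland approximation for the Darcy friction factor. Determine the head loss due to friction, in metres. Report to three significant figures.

h_f ≈ 61.8 m

V = 4Q/(πD²) = 4·0.223/(π·0.273²) = 3.810 m/s
Re = VD/ν = 3.810·0.273/7.90×10^-7 = 1.32×10^6 → turbulent
ε/D = 0.18/273 = 6.59×10^-4
Haaland: f = 0.01810
h_f = f(L/D)V²/(2g) = 0.01810·(1260/0.273)·3.810²/(2·9.81) = 61.79 m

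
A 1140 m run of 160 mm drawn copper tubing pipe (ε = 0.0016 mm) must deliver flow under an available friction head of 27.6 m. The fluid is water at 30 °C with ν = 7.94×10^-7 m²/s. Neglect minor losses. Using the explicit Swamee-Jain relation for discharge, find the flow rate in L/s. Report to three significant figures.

Swamee-Jain (Type II): Q = -0.965·√(gD⁵h_f/L)·ln[ε/(3.7D) + √(3.17ν²L/(gD³h_f))]
√(gD⁵h_f/L) = √(9.81·0.160⁵·27.6/1140) = 0.004990
ε/(3.7D) = 2.70×10^-6; √(3.17ν²L/(gD³h_f)) = 4.53×10^-5
Q = -0.965·0.004990·ln(4.803×10^-5) = 0.04789 m³/s
Check: V = 2.38 m/s, Re = 4.80×10^5, f = 0.01334, h_f = 27.5 m ≈ 27.6 m ✓

Q ≈ 47.9 L/s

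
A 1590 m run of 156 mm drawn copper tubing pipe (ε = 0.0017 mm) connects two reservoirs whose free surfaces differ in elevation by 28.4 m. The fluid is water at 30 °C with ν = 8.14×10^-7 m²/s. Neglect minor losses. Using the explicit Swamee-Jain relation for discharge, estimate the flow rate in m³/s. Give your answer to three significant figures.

Swamee-Jain (Type II): Q = -0.965·√(gD⁵h_f/L)·ln[ε/(3.7D) + √(3.17ν²L/(gD³h_f))]
√(gD⁵h_f/L) = √(9.81·0.156⁵·28.4/1590) = 0.004024
ε/(3.7D) = 2.95×10^-6; √(3.17ν²L/(gD³h_f)) = 5.62×10^-5
Q = -0.965·0.004024·ln(5.914×10^-5) = 0.03780 m³/s
Check: V = 1.98 m/s, Re = 3.79×10^5, f = 0.01391, h_f = 28.3 m ≈ 28.4 m ✓

Q ≈ 0.0378 m³/s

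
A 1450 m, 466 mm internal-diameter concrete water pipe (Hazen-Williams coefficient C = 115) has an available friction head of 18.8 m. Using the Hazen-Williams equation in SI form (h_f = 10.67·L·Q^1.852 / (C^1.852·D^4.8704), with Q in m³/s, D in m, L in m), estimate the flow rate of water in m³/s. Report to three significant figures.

Rearranging: Q = [h_f·C^1.852·D^4.8704 / (10.67·L)]^(1/1.852)
Q = [18.8·115^1.852·0.466^4.8704 / (10.67·1450)]^0.540 = 0.4116 m³/s

Q ≈ 0.412 m³/s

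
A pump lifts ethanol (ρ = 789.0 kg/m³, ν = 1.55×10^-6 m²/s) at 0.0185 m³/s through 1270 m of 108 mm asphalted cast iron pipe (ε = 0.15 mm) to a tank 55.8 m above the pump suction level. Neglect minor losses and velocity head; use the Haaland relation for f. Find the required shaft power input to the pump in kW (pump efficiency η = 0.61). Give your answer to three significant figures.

V = 4Q/(πD²) = 2.019 m/s; Re = 1.41×10^5; ε/D = 0.00139; f = 0.02273
h_f = f(L/D)V²/2g = 55.56 m
Total head H = z + h_f = 55.8 + 55.56 = 111.4 m
P_hyd = ρgQH = 789.0·9.81·0.0185·111.4 = 15.95 kW
P_shaft = P_hyd/η = 15.95/0.61 = 26.14 kW

P_shaft ≈ 26.1 kW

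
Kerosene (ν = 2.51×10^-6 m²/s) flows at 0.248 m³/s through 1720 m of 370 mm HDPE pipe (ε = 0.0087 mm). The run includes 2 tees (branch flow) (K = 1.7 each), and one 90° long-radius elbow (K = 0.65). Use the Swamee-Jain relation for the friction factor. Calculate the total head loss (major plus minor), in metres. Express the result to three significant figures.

H_L ≈ 19.2 m

V = 4Q/(πD²) = 2.307 m/s; V²/2g = 0.2712 m
Re = 3.40×10^5, ε/D = 2.35×10^-5 → f = 0.01434 (Swamee-Jain)
Major: h_f = f(L/D)·V²/2g = 0.01434·4649·0.2712 = 18.07 m
Minor: ΣK = 4.05; h_m = ΣK·V²/2g = 1.098 m
Total H_L = 18.07 + 1.098 = 19.17 m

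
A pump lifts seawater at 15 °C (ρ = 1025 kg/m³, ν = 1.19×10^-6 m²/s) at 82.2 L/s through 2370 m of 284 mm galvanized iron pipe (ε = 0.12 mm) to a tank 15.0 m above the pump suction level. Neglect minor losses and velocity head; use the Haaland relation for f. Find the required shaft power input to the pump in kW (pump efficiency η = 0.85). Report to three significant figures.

P_shaft ≈ 26.8 kW

V = 4Q/(πD²) = 1.298 m/s; Re = 3.10×10^5; ε/D = 4.23×10^-4; f = 0.01757
h_f = f(L/D)V²/2g = 12.58 m
Total head H = z + h_f = 15.0 + 12.58 = 27.58 m
P_hyd = ρgQH = 1025·9.81·0.0822·27.58 = 22.80 kW
P_shaft = P_hyd/η = 22.80/0.85 = 26.82 kW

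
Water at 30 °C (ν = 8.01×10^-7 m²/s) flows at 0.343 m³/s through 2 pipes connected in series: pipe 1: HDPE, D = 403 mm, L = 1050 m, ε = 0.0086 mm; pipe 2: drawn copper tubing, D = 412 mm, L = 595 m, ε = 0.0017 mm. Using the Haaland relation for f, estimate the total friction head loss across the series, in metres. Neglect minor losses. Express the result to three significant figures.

H ≈ 16.5 m

Pipe 1: V = 2.689 m/s, Re = 1.35×10^6, ε/D = 2.13×10^-5, f = 0.01151, h_1 = f(L/D)V²/2g = 11.05 m
Pipe 2: V = 2.573 m/s, Re = 1.32×10^6, ε/D = 4.13×10^-6, f = 0.01114, h_2 = f(L/D)V²/2g = 5.430 m
Series → Q common, losses add: H = Σh = 16.48 m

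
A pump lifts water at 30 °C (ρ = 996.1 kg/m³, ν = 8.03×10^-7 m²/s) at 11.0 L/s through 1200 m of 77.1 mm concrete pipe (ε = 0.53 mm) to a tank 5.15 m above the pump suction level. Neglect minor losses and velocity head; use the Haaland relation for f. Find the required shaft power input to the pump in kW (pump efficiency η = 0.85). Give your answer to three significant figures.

P_shaft ≈ 19.5 kW

V = 4Q/(πD²) = 2.356 m/s; Re = 2.26×10^5; ε/D = 0.00687; f = 0.03390
h_f = f(L/D)V²/2g = 149.3 m
Total head H = z + h_f = 5.15 + 149.3 = 154.4 m
P_hyd = ρgQH = 996.1·9.81·0.0110·154.4 = 16.60 kW
P_shaft = P_hyd/η = 16.60/0.85 = 19.53 kW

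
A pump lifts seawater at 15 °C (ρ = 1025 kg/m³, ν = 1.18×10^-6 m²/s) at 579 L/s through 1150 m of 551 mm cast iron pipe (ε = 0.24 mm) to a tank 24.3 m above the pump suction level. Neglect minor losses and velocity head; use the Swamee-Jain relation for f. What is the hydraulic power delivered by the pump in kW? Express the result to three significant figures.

P_hyd ≈ 203 kW

V = 4Q/(πD²) = 2.428 m/s; Re = 1.13×10^6; ε/D = 4.36×10^-4; f = 0.01678
h_f = f(L/D)V²/2g = 10.53 m
Total head H = z + h_f = 24.3 + 10.53 = 34.83 m
P_hyd = ρgQH = 1025·9.81·0.579·34.83 = 202.8 kW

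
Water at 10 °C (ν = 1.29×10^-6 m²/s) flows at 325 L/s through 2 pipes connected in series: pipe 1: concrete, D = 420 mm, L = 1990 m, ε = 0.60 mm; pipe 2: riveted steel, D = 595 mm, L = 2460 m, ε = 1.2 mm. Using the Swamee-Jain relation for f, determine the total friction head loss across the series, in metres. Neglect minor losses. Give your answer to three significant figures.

Pipe 1: V = 2.346 m/s, Re = 7.64×10^5, ε/D = 0.00143, f = 0.02186, h_1 = f(L/D)V²/2g = 29.05 m
Pipe 2: V = 1.169 m/s, Re = 5.39×10^5, ε/D = 0.00202, f = 0.02392, h_2 = f(L/D)V²/2g = 6.886 m
Series → Q common, losses add: H = Σh = 35.94 m

H ≈ 35.9 m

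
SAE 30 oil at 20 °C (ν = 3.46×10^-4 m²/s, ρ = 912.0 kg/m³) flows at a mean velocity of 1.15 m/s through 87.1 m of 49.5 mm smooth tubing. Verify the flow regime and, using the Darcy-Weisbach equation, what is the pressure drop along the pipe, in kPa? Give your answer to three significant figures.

Re = VD/ν = 1.15·0.04950/3.46×10^-4 = 165 → laminar (Re < 2300)
f = 64/Re = 0.3890
h_f = f(L/D)V²/(2g) = 0.3890·(87.1/0.04950)·1.15²/(2·9.81) = 46.14 m
Δp = ρg·h_f = 912.0·9.81·46.14 = 412.8 kPa

Δp ≈ 413 kPa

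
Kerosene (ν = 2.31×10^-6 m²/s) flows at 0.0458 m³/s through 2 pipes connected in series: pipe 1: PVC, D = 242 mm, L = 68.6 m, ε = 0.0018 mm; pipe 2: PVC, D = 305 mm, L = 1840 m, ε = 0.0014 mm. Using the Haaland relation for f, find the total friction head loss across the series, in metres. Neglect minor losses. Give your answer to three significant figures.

Pipe 1: V = 0.9957 m/s, Re = 1.04×10^5, ε/D = 7.44×10^-6, f = 0.01770, h_1 = f(L/D)V²/2g = 0.2535 m
Pipe 2: V = 0.6269 m/s, Re = 8.28×10^4, ε/D = 4.59×10^-6, f = 0.01856, h_2 = f(L/D)V²/2g = 2.243 m
Series → Q common, losses add: H = Σh = 2.496 m

H ≈ 2.50 m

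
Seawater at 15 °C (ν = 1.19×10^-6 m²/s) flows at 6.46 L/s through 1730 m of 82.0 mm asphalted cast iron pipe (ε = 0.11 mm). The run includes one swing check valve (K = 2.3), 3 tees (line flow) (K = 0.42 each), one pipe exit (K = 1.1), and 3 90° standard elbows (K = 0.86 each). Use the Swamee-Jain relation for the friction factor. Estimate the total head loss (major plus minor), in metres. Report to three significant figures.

V = 4Q/(πD²) = 1.223 m/s; V²/2g = 0.07627 m
Re = 8.43×10^4, ε/D = 0.00134 → f = 0.02380 (Swamee-Jain)
Major: h_f = f(L/D)·V²/2g = 0.02380·21098·0.07627 = 38.30 m
Minor: ΣK = 7.24; h_m = ΣK·V²/2g = 0.5522 m
Total H_L = 38.30 + 0.5522 = 38.85 m

H_L ≈ 38.8 m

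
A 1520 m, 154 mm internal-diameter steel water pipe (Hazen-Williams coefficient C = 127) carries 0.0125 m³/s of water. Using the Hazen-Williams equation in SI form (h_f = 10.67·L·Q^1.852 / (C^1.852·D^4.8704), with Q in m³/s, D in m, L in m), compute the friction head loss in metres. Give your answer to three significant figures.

h_f = 10.67·1520·0.0125^1.852 / (127^1.852·0.154^4.8704) = 5.576 m

h_f ≈ 5.58 m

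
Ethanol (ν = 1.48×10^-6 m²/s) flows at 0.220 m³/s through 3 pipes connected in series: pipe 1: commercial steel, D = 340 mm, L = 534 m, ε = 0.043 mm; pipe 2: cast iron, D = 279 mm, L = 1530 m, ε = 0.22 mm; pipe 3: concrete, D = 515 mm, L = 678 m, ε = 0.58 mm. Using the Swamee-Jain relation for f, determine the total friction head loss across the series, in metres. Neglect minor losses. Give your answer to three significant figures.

Pipe 1: V = 2.423 m/s, Re = 5.57×10^5, ε/D = 1.26×10^-4, f = 0.01461, h_1 = f(L/D)V²/2g = 6.865 m
Pipe 2: V = 3.599 m/s, Re = 6.78×10^5, ε/D = 7.89×10^-4, f = 0.01918, h_2 = f(L/D)V²/2g = 69.44 m
Pipe 3: V = 1.056 m/s, Re = 3.68×10^5, ε/D = 0.00113, f = 0.02109, h_3 = f(L/D)V²/2g = 1.578 m
Series → Q common, losses add: H = Σh = 77.88 m

H ≈ 77.9 m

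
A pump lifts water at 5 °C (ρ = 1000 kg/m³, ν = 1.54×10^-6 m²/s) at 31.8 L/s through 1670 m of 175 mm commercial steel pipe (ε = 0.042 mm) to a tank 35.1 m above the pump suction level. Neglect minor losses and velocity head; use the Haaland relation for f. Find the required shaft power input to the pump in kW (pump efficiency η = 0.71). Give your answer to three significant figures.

V = 4Q/(πD²) = 1.322 m/s; Re = 1.50×10^5; ε/D = 2.40×10^-4; f = 0.01779
h_f = f(L/D)V²/2g = 15.13 m
Total head H = z + h_f = 35.1 + 15.13 = 50.23 m
P_hyd = ρgQH = 1000·9.81·0.0318·50.23 = 15.67 kW
P_shaft = P_hyd/η = 15.67/0.71 = 22.07 kW

P_shaft ≈ 22.1 kW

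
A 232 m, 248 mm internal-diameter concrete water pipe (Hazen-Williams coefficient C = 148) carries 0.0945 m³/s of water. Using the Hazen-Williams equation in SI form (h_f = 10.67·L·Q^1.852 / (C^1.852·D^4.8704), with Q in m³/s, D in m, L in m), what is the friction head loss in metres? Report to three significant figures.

h_f = 10.67·232·0.0945^1.852 / (148^1.852·0.248^4.8704) = 2.667 m

h_f ≈ 2.67 m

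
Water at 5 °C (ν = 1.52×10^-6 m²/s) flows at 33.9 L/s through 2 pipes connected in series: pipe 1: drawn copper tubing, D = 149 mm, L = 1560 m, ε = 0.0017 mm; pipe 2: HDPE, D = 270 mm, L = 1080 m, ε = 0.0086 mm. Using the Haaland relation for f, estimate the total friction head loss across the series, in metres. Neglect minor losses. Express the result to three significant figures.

Pipe 1: V = 1.944 m/s, Re = 1.91×10^5, ε/D = 1.14×10^-5, f = 0.01571, h_1 = f(L/D)V²/2g = 31.69 m
Pipe 2: V = 0.5921 m/s, Re = 1.05×10^5, ε/D = 3.19×10^-5, f = 0.01777, h_2 = f(L/D)V²/2g = 1.270 m
Series → Q common, losses add: H = Σh = 32.96 m

H ≈ 33.0 m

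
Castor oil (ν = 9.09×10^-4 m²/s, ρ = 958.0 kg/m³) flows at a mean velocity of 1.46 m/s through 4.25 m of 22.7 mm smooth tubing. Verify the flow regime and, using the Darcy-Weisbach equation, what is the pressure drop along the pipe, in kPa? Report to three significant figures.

Re = VD/ν = 1.46·0.02270/9.09×10^-4 = 36.5 → laminar (Re < 2300)
f = 64/Re = 1.755
h_f = f(L/D)V²/(2g) = 1.755·(4.25/0.02270)·1.46²/(2·9.81) = 35.71 m
Δp = ρg·h_f = 958.0·9.81·35.71 = 335.6 kPa

Δp ≈ 336 kPa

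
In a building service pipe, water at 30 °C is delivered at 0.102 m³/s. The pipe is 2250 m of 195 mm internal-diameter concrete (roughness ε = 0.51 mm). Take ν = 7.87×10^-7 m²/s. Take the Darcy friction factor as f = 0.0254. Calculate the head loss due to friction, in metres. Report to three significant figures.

h_f ≈ 174 m

V = 4Q/(πD²) = 4·0.102/(π·0.195²) = 3.415 m/s
h_f = f(L/D)V²/(2g) = 0.02540·(2250/0.195)·3.415²/(2·9.81) = 174.2 m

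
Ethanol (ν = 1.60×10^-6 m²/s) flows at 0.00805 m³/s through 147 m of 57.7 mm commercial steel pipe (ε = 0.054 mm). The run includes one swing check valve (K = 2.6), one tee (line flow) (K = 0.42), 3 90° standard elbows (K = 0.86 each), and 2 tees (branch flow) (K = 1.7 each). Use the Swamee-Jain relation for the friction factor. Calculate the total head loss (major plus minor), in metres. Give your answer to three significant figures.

H_L ≈ 31.3 m

V = 4Q/(πD²) = 3.079 m/s; V²/2g = 0.4831 m
Re = 1.11×10^5, ε/D = 9.36×10^-4 → f = 0.02190 (Swamee-Jain)
Major: h_f = f(L/D)·V²/2g = 0.02190·2548·0.4831 = 26.95 m
Minor: ΣK = 9.00; h_m = ΣK·V²/2g = 4.348 m
Total H_L = 26.95 + 4.348 = 31.30 m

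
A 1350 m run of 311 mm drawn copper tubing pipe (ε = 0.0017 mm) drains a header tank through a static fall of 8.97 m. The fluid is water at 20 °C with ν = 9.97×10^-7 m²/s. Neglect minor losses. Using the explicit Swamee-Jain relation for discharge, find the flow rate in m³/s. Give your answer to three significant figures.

Q ≈ 0.134 m³/s

Swamee-Jain (Type II): Q = -0.965·√(gD⁵h_f/L)·ln[ε/(3.7D) + √(3.17ν²L/(gD³h_f))]
√(gD⁵h_f/L) = √(9.81·0.311⁵·8.97/1350) = 0.01377
ε/(3.7D) = 1.48×10^-6; √(3.17ν²L/(gD³h_f)) = 4.01×10^-5
Q = -0.965·0.01377·ln(4.157×10^-5) = 0.1341 m³/s
Check: V = 1.76 m/s, Re = 5.51×10^5, f = 0.01296, h_f = 8.93 m ≈ 8.97 m ✓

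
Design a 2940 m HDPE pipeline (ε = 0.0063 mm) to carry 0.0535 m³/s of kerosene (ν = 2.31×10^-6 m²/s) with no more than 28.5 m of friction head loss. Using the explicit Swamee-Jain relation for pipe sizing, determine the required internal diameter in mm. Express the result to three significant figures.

D ≈ 213 mm

Swamee-Jain (Type III): D = 0.66·[ε^1.25·(LQ²/(gh_f))^4.75 + ν·Q^9.4·(L/(gh_f))^5.2]^0.04
LQ²/(gh_f) = 0.03010; L/(gh_f) = 10.52
Term 1 = ε^1.25·(…)^4.75 = 1.87×10^-14; Term 2 = ν·Q^9.4·(…)^5.2 = 5.29×10^-13
D = 0.66·(1.87×10^-14 + 5.29×10^-13)^0.04 = 0.2134 m = 213 mm
Check: V = 1.50 m/s, Re = 1.38×10^5, f = 0.01693, h_f = 26.6 m ≈ 28.5 m ✓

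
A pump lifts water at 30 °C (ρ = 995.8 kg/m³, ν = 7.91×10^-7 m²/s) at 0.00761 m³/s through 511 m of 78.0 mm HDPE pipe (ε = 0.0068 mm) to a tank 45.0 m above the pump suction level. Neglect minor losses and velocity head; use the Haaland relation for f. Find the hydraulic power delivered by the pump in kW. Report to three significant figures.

P_hyd ≈ 4.40 kW

V = 4Q/(πD²) = 1.593 m/s; Re = 1.57×10^5; ε/D = 8.72×10^-5; f = 0.01677
h_f = f(L/D)V²/2g = 14.20 m
Total head H = z + h_f = 45.0 + 14.20 = 59.20 m
P_hyd = ρgQH = 995.8·9.81·0.00761·59.20 = 4.401 kW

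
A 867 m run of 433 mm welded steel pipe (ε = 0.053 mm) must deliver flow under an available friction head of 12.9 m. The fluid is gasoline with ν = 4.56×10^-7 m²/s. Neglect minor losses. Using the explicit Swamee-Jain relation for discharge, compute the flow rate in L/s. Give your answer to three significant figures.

Swamee-Jain (Type II): Q = -0.965·√(gD⁵h_f/L)·ln[ε/(3.7D) + √(3.17ν²L/(gD³h_f))]
√(gD⁵h_f/L) = √(9.81·0.433⁵·12.9/867) = 0.04713
ε/(3.7D) = 3.31×10^-5; √(3.17ν²L/(gD³h_f)) = 7.46×10^-6
Q = -0.965·0.04713·ln(4.054×10^-5) = 0.4600 m³/s
Check: V = 3.12 m/s, Re = 2.97×10^6, f = 0.01303, h_f = 13.0 m ≈ 12.9 m ✓

Q ≈ 460 L/s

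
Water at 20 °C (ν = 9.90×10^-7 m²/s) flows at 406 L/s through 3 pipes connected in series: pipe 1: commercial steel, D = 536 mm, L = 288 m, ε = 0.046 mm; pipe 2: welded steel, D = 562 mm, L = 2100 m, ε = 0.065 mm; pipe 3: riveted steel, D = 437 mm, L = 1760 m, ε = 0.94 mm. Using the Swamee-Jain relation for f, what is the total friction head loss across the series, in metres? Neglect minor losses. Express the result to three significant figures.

Pipe 1: V = 1.799 m/s, Re = 9.74×10^5, ε/D = 8.58×10^-5, f = 0.01332, h_1 = f(L/D)V²/2g = 1.181 m
Pipe 2: V = 1.637 m/s, Re = 9.29×10^5, ε/D = 1.16×10^-4, f = 0.01381, h_2 = f(L/D)V²/2g = 7.047 m
Pipe 3: V = 2.707 m/s, Re = 1.19×10^6, ε/D = 0.00215, f = 0.02409, h_3 = f(L/D)V²/2g = 36.24 m
Series → Q common, losses add: H = Σh = 44.47 m

H ≈ 44.5 m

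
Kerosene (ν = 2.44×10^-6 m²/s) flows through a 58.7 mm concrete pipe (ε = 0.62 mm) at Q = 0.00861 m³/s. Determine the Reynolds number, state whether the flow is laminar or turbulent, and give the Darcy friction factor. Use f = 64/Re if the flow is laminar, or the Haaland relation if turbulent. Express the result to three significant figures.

Re ≈ 7.65×10^4; turbulent; f ≈ 0.0394

V = 4Q/(πD²) = 3.182 m/s
Re = VD/ν = 3.182·0.0587/2.44×10^-6 = 7.65×10^4
Re > 4000 → turbulent; ε/D = 0.0106
Haaland: f = 0.03940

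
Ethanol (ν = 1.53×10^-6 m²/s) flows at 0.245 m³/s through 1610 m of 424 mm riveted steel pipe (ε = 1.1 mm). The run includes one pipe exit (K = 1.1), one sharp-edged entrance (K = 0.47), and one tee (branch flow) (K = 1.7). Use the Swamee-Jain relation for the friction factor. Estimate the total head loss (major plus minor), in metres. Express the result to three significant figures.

H_L ≈ 15.4 m

V = 4Q/(πD²) = 1.735 m/s; V²/2g = 0.1535 m
Re = 4.81×10^5, ε/D = 0.00259 → f = 0.02556 (Swamee-Jain)
Major: h_f = f(L/D)·V²/2g = 0.02556·3797·0.1535 = 14.89 m
Minor: ΣK = 3.27; h_m = ΣK·V²/2g = 0.5018 m
Total H_L = 14.89 + 0.5018 = 15.39 m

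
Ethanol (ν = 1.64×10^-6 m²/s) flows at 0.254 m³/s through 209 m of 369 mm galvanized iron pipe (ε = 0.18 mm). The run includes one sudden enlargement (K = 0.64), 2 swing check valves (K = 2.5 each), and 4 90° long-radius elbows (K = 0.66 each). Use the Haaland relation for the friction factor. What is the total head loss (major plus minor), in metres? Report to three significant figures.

H_L ≈ 5.22 m

V = 4Q/(πD²) = 2.375 m/s; V²/2g = 0.2875 m
Re = 5.34×10^5, ε/D = 4.88×10^-4 → f = 0.01745 (Haaland)
Major: h_f = f(L/D)·V²/2g = 0.01745·566.4·0.2875 = 2.842 m
Minor: ΣK = 8.28; h_m = ΣK·V²/2g = 2.381 m
Total H_L = 2.842 + 2.381 = 5.222 m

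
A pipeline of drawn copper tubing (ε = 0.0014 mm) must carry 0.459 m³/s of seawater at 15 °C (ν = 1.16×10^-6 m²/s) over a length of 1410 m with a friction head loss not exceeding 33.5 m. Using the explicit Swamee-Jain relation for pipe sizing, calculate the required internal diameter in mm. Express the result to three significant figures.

Swamee-Jain (Type III): D = 0.66·[ε^1.25·(LQ²/(gh_f))^4.75 + ν·Q^9.4·(L/(gh_f))^5.2]^0.04
LQ²/(gh_f) = 0.9039; L/(gh_f) = 4.290
Term 1 = ε^1.25·(…)^4.75 = 2.98×10^-8; Term 2 = ν·Q^9.4·(…)^5.2 = 1.49×10^-6
D = 0.66·(2.98×10^-8 + 1.49×10^-6)^0.04 = 0.3862 m = 386 mm
Check: V = 3.92 m/s, Re = 1.30×10^6, f = 0.01121, h_f = 32.0 m ≈ 33.5 m ✓

D ≈ 386 mm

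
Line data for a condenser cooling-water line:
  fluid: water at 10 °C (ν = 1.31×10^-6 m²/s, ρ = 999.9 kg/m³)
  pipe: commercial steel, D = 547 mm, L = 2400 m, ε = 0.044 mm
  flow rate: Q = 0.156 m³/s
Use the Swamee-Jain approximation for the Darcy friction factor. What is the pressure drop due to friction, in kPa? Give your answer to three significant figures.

V = 4Q/(πD²) = 4·0.156/(π·0.547²) = 0.6638 m/s
Re = VD/ν = 0.6638·0.547/1.31×10^-6 = 2.77×10^5 → turbulent
ε/D = 0.044/547 = 8.04×10^-5
Swamee-Jain: f = 0.01543
h_f = f(L/D)V²/(2g) = 0.01543·(2400/0.547)·0.6638²/(2·9.81) = 1.520 m
Δp = ρg·h_f = 999.9·9.81·1.520 = 14.91 kPa

Δp ≈ 14.9 kPa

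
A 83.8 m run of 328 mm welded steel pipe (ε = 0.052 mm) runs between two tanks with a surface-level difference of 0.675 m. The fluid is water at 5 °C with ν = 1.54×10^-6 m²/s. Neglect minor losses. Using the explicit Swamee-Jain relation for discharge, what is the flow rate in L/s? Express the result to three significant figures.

Swamee-Jain (Type II): Q = -0.965·√(gD⁵h_f/L)·ln[ε/(3.7D) + √(3.17ν²L/(gD³h_f))]
√(gD⁵h_f/L) = √(9.81·0.328⁵·0.675/83.8) = 0.01732
ε/(3.7D) = 4.28×10^-5; √(3.17ν²L/(gD³h_f)) = 5.19×10^-5
Q = -0.965·0.01732·ln(9.477×10^-5) = 0.1548 m³/s
Check: V = 1.83 m/s, Re = 3.90×10^5, f = 0.01549, h_f = 0.677 m ≈ 0.675 m ✓

Q ≈ 155 L/s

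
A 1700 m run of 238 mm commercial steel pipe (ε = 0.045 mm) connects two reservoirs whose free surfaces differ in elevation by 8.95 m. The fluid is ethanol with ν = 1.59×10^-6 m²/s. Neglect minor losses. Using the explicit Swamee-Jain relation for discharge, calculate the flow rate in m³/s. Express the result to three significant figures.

Q ≈ 0.0530 m³/s

Swamee-Jain (Type II): Q = -0.965·√(gD⁵h_f/L)·ln[ε/(3.7D) + √(3.17ν²L/(gD³h_f))]
√(gD⁵h_f/L) = √(9.81·0.238⁵·8.95/1700) = 0.006280
ε/(3.7D) = 5.11×10^-5; √(3.17ν²L/(gD³h_f)) = 1.07×10^-4
Q = -0.965·0.006280·ln(1.584×10^-4) = 0.05303 m³/s
Check: V = 1.19 m/s, Re = 1.78×10^5, f = 0.01732, h_f = 8.96 m ≈ 8.95 m ✓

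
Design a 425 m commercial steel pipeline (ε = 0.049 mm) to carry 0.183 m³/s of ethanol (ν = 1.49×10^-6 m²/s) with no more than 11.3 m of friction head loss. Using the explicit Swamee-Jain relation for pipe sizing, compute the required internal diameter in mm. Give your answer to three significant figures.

Swamee-Jain (Type III): D = 0.66·[ε^1.25·(LQ²/(gh_f))^4.75 + ν·Q^9.4·(L/(gh_f))^5.2]^0.04
LQ²/(gh_f) = 0.1284; L/(gh_f) = 3.834
Term 1 = ε^1.25·(…)^4.75 = 2.39×10^-10; Term 2 = ν·Q^9.4·(…)^5.2 = 1.88×10^-10
D = 0.66·(2.39×10^-10 + 1.88×10^-10)^0.04 = 0.2785 m = 278 mm
Check: V = 3.00 m/s, Re = 5.62×10^5, f = 0.01512, h_f = 10.6 m ≈ 11.3 m ✓

D ≈ 278 mm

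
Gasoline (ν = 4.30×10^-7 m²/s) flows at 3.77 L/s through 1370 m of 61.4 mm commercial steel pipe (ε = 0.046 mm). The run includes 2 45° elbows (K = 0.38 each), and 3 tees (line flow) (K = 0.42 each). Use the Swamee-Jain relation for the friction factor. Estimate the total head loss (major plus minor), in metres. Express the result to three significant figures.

H_L ≈ 37.6 m

V = 4Q/(πD²) = 1.273 m/s; V²/2g = 0.08263 m
Re = 1.82×10^5, ε/D = 7.49×10^-4 → f = 0.02028 (Swamee-Jain)
Major: h_f = f(L/D)·V²/2g = 0.02028·22313·0.08263 = 37.40 m
Minor: ΣK = 2.02; h_m = ΣK·V²/2g = 0.1669 m
Total H_L = 37.40 + 0.1669 = 37.56 m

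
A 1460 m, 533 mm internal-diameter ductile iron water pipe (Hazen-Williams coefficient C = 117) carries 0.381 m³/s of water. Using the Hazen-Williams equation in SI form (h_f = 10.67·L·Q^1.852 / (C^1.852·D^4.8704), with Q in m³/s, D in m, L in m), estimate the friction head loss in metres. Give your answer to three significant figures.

h_f = 10.67·1460·0.381^1.852 / (117^1.852·0.533^4.8704) = 8.261 m

h_f ≈ 8.26 m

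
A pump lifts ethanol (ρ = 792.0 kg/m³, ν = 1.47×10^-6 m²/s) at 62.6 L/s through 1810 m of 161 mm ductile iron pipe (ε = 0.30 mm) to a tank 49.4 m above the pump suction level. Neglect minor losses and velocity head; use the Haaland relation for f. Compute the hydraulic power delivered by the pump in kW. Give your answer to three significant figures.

V = 4Q/(πD²) = 3.075 m/s; Re = 3.37×10^5; ε/D = 0.00186; f = 0.02353
h_f = f(L/D)V²/2g = 127.5 m
Total head H = z + h_f = 49.4 + 127.5 = 176.9 m
P_hyd = ρgQH = 792.0·9.81·0.0626·176.9 = 86.03 kW

P_hyd ≈ 86.0 kW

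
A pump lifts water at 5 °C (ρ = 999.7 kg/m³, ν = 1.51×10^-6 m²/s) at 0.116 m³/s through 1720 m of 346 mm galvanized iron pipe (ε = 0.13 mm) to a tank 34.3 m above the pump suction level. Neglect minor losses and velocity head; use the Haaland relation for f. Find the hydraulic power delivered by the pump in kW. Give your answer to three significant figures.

P_hyd ≈ 46.7 kW

V = 4Q/(πD²) = 1.234 m/s; Re = 2.83×10^5; ε/D = 3.76×10^-4; f = 0.01740
h_f = f(L/D)V²/2g = 6.708 m
Total head H = z + h_f = 34.3 + 6.708 = 41.01 m
P_hyd = ρgQH = 999.7·9.81·0.116·41.01 = 46.65 kW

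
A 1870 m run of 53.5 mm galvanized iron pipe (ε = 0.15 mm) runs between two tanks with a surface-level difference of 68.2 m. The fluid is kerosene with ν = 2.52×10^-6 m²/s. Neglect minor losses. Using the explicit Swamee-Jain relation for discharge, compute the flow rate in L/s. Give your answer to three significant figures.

Q ≈ 2.52 L/s

Swamee-Jain (Type II): Q = -0.965·√(gD⁵h_f/L)·ln[ε/(3.7D) + √(3.17ν²L/(gD³h_f))]
√(gD⁵h_f/L) = √(9.81·0.0535⁵·68.2/1870) = 3.960×10^-4
ε/(3.7D) = 7.58×10^-4; √(3.17ν²L/(gD³h_f)) = 6.06×10^-4
Q = -0.965·3.960×10^-4·ln(0.001364) = 0.002521 m³/s
Check: V = 1.12 m/s, Re = 2.38×10^4, f = 0.03082, h_f = 69.0 m ≈ 68.2 m ✓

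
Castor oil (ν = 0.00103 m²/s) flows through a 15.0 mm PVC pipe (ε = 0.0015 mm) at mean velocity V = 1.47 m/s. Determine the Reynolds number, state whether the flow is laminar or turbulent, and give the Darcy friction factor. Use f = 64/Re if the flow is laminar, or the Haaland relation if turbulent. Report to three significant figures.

Re ≈ 21.4; laminar; f = 64/Re ≈ 2.99

Re = VD/ν = 1.470·0.0150/0.00103 = 21.4
Re < 2300 → laminar → f = 64/Re = 2.990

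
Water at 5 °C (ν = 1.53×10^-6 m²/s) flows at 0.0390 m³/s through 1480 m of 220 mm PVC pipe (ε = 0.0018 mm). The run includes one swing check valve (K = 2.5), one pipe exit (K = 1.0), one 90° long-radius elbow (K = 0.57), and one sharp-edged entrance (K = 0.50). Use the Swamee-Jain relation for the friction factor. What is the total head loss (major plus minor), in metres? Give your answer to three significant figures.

H_L ≈ 6.22 m

V = 4Q/(πD²) = 1.026 m/s; V²/2g = 0.05365 m
Re = 1.48×10^5, ε/D = 8.18×10^-6 → f = 0.01656 (Swamee-Jain)
Major: h_f = f(L/D)·V²/2g = 0.01656·6727·0.05365 = 5.976 m
Minor: ΣK = 4.57; h_m = ΣK·V²/2g = 0.2452 m
Total H_L = 5.976 + 0.2452 = 6.221 m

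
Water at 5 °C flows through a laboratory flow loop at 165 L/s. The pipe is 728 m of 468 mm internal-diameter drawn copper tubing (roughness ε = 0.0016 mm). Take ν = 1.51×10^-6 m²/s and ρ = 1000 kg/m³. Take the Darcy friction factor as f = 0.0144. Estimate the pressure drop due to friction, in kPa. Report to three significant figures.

V = 4Q/(πD²) = 4·0.165/(π·0.468²) = 0.9592 m/s
h_f = f(L/D)V²/(2g) = 0.01440·(728/0.468)·0.9592²/(2·9.81) = 1.050 m
Δp = ρg·h_f = 1000·9.81·1.050 = 10.30 kPa

Δp ≈ 10.3 kPa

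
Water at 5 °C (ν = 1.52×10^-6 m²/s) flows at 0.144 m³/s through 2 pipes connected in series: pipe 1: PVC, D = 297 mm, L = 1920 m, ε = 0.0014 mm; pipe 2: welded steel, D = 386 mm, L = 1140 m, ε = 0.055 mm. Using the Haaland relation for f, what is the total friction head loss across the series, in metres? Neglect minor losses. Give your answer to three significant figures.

H ≈ 22.9 m

Pipe 1: V = 2.079 m/s, Re = 4.06×10^5, ε/D = 4.71×10^-6, f = 0.01361, h_1 = f(L/D)V²/2g = 19.37 m
Pipe 2: V = 1.231 m/s, Re = 3.12×10^5, ε/D = 1.42×10^-4, f = 0.01552, h_2 = f(L/D)V²/2g = 3.537 m
Series → Q common, losses add: H = Σh = 22.91 m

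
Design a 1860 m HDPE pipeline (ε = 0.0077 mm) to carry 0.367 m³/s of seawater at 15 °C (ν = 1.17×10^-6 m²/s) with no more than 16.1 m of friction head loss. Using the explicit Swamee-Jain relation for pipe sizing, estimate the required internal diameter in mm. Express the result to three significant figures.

Swamee-Jain (Type III): D = 0.66·[ε^1.25·(LQ²/(gh_f))^4.75 + ν·Q^9.4·(L/(gh_f))^5.2]^0.04
LQ²/(gh_f) = 1.586; L/(gh_f) = 11.78
Term 1 = ε^1.25·(…)^4.75 = 3.63×10^-6; Term 2 = ν·Q^9.4·(…)^5.2 = 3.51×10^-5
D = 0.66·(3.63×10^-6 + 3.51×10^-5)^0.04 = 0.4396 m = 440 mm
Check: V = 2.42 m/s, Re = 9.08×10^5, f = 0.01219, h_f = 15.4 m ≈ 16.1 m ✓

D ≈ 440 mm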